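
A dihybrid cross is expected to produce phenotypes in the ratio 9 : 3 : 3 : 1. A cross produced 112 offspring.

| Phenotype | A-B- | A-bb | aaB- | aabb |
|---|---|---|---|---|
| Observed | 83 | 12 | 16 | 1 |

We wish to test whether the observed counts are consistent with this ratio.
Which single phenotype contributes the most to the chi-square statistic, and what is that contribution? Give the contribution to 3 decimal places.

A-B-, 6.349

Ratio total = 16. Expected counts: 112×9/16 = 63, 112×3/16 = 21, 112×3/16 = 21, 112×1/16 = 7.
cat         O        E   (O−E)²/E
A-B-       83       63     6.3492
A-bb       12       21     3.8571
aaB-       16       21     1.1905
aabb        1        7     5.1429
The largest term is for A-B-: 6.349.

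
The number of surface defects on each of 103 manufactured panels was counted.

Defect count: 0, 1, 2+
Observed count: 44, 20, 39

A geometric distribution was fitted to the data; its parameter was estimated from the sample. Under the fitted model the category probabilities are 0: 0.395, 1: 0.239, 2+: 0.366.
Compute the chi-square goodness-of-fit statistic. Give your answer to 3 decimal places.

Expected counts E_i = n·p_i: 103×0.395 = 40.685, 103×0.239 = 24.617, 103×0.366 = 37.698.
0: (44 − 40.685)²/40.685 = 10.989225/40.685 = 0.2701
1: (20 − 24.617)²/24.617 = 21.316689/24.617 = 0.8659
2+: (39 − 37.698)²/37.698 = 1.695204/37.698 = 0.0450
Sum = 1.181

1.181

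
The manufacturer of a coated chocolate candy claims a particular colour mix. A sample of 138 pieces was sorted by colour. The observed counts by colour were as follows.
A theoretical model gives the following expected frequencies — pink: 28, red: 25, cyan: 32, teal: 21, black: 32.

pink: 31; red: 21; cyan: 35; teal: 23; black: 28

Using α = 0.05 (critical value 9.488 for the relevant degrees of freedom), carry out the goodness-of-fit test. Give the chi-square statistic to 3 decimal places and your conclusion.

cat         O        E   (O−E)²/E
pink       31       28     0.3214
red        21       25     0.6400
cyan       35       32     0.2813
teal       23       21     0.1905
black      28       32     0.5000
Sum = 1.933
df = 4. Since 1.933 < 9.488, we do not reject H₀.

1.933; do not reject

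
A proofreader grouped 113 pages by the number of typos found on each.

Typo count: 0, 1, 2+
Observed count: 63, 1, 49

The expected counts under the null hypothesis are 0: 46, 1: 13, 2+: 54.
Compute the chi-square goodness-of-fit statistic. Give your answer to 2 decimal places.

17.82

0: (63 − 46)²/46 = 289/46 = 6.283
1: (1 − 13)²/13 = 144/13 = 11.077
2+: (49 − 54)²/54 = 25/54 = 0.463
Sum = 17.82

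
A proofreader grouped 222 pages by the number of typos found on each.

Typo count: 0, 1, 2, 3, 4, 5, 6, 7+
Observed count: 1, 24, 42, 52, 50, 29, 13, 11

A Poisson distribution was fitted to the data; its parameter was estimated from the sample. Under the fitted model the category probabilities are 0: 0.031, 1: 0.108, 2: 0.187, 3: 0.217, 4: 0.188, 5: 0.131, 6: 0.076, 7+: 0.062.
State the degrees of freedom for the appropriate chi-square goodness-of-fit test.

6

There are k = 8 categories and 1 parameter estimated from the data, so df = 8 − 1 − 1 = 6.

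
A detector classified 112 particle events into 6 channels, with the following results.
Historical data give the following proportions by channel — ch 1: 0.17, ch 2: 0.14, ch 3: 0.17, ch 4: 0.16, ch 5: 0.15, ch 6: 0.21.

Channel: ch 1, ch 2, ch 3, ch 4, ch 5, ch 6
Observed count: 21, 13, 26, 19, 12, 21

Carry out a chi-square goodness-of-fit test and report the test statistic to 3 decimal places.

4.911

Expected counts E_i = n·p_i: 112×0.17 = 19.04, 112×0.14 = 15.68, 112×0.17 = 19.04, 112×0.16 = 17.92, 112×0.15 = 16.8, 112×0.21 = 23.52.
χ² = (21−19.04)²/19.04 + (13−15.68)²/15.68 + (26−19.04)²/19.04 + (19−17.92)²/17.92 + (12−16.8)²/16.8 + (21−23.52)²/23.52
   = 0.2018 + 0.4581 + 2.5442 + 0.0651 + 1.3714 + 0.2700
Sum = 4.911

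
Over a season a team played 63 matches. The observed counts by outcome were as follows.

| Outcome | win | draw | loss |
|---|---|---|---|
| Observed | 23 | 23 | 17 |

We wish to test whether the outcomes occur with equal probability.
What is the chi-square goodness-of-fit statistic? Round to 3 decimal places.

1.143

Expected count for each of the 3 categories: 63/3 = 21.
χ² = (23−21)²/21 + (23−21)²/21 + (17−21)²/21
   = 0.1905 + 0.1905 + 0.7619
Sum = 1.143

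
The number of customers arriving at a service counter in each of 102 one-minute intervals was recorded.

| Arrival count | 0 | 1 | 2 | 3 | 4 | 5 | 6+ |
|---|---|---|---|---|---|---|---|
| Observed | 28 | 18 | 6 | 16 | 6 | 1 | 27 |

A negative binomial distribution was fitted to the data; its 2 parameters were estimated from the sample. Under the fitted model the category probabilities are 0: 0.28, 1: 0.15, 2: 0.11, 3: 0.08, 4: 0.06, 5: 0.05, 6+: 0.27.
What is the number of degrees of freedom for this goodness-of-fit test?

4

There are k = 7 categories and 2 parameters estimated from the data, so df = 7 − 1 − 2 = 4.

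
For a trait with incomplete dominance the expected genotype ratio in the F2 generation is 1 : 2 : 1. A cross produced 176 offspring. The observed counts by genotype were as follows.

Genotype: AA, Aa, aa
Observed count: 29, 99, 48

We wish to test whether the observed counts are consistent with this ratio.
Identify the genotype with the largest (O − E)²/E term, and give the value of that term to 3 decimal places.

AA, 5.114

Ratio total = 4. Expected counts: 176×1/4 = 44, 176×2/4 = 88, 176×1/4 = 44.
χ² = (29−44)²/44 + (99−88)²/88 + (48−44)²/44
   = 5.1136 + 1.3750 + 0.3636
The largest term is for AA: 5.114.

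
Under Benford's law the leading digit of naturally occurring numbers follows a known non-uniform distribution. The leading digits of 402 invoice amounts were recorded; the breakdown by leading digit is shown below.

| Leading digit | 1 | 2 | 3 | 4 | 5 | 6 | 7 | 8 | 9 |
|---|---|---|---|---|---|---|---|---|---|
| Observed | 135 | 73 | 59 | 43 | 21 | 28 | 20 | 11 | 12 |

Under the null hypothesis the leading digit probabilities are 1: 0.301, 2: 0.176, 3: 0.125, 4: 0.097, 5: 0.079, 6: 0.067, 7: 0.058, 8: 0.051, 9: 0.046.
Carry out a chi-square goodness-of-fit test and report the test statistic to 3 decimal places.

14.467

Expected counts E_i = n·p_i: 402×0.301 = 121.002, 402×0.176 = 70.752, 402×0.125 = 50.25, 402×0.097 = 38.994, 402×0.079 = 31.758, 402×0.067 = 26.934, 402×0.058 = 23.316, 402×0.051 = 20.502, 402×0.046 = 18.492.
χ² = (135−121.002)²/121.002 + (73−70.752)²/70.752 + (59−50.25)²/50.25 + (43−38.994)²/38.994 + (21−31.758)²/31.758 + (28−26.934)²/26.934 + (20−23.316)²/23.316 + (11−20.502)²/20.502 + (12−18.492)²/18.492
   = 1.6193 + 0.0714 + 1.5236 + 0.4116 + 3.6443 + 0.0422 + 0.4716 + 4.4039 + 2.2792
Sum = 14.467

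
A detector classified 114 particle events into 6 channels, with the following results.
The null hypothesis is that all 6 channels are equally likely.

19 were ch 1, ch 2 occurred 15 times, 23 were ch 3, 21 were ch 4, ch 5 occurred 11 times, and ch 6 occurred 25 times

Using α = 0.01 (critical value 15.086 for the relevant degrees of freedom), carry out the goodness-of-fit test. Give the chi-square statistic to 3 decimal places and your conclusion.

7.158; do not reject

Expected count for each of the 6 categories: 114/6 = 19.
χ² = (19−19)²/19 + (15−19)²/19 + (23−19)²/19 + (21−19)²/19 + (11−19)²/19 + (25−19)²/19
   = 0.0000 + 0.8421 + 0.8421 + 0.2105 + 3.3684 + 1.8947
Sum = 7.158
df = 5. Since 7.158 < 15.086, we do not reject H₀.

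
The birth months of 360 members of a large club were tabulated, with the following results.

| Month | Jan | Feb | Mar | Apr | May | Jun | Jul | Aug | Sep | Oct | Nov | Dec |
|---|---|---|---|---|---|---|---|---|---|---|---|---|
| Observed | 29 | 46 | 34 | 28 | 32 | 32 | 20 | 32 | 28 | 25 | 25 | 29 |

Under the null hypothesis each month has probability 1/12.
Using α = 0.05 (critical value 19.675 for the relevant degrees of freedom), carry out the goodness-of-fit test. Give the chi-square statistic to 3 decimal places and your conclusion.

14.800; do not reject

Expected count for each of the 12 categories: 360/12 = 30.
cat         O        E   (O−E)²/E
Jan        29       30     0.0333
Feb        46       30     8.5333
Mar        34       30     0.5333
Apr        28       30     0.1333
May        32       30     0.1333
Jun        32       30     0.1333
Jul        20       30     3.3333
Aug        32       30     0.1333
Sep        28       30     0.1333
Oct        25       30     0.8333
Nov        25       30     0.8333
Dec        29       30     0.0333
Sum = 14.800
df = 11. Since 14.800 < 19.675, we do not reject H₀.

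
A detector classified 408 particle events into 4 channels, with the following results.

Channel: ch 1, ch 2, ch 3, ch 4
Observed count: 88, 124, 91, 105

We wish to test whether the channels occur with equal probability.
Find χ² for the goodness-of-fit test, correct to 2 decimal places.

7.94

Expected count for each of the 4 categories: 408/4 = 102.
cat         O        E   (O−E)²/E
ch 1       88      102      1.922
ch 2      124      102      4.745
ch 3       91      102      1.186
ch 4      105      102      0.088
Sum = 7.94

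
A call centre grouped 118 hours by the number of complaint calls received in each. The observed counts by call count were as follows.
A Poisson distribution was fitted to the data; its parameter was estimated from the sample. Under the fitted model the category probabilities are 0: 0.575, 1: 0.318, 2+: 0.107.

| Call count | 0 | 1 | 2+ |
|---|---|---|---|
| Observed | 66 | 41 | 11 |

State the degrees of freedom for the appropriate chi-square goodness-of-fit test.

1

There are k = 3 categories and 1 parameter estimated from the data, so df = 3 − 1 − 1 = 1.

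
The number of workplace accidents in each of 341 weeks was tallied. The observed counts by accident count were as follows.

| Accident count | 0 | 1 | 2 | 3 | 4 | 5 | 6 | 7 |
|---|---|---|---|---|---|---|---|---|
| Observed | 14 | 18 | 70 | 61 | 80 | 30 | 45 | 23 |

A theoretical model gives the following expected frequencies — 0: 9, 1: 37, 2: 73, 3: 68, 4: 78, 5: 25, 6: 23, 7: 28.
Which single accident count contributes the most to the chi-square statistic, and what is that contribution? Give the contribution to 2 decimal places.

0: (14 − 9)²/9 = 25/9 = 2.778
1: (18 − 37)²/37 = 361/37 = 9.757
2: (70 − 73)²/73 = 9/73 = 0.123
3: (61 − 68)²/68 = 49/68 = 0.721
4: (80 − 78)²/78 = 4/78 = 0.051
5: (30 − 25)²/25 = 25/25 = 1.000
6: (45 − 23)²/23 = 484/23 = 21.043
7: (23 − 28)²/28 = 25/28 = 0.893
The largest term is for 6: 21.04.

6, 21.04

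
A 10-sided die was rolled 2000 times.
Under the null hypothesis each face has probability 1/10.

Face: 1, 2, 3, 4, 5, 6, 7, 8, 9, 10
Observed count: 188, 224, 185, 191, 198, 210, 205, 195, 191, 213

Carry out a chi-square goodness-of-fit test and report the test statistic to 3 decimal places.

7.150

Under H₀ each category has probability 1/10, so each expected count is 2000/10 = 200.
1: (188 − 200)²/200 = 144/200 = 0.7200
2: (224 − 200)²/200 = 576/200 = 2.8800
3: (185 − 200)²/200 = 225/200 = 1.1250
4: (191 − 200)²/200 = 81/200 = 0.4050
5: (198 − 200)²/200 = 4/200 = 0.0200
6: (210 − 200)²/200 = 100/200 = 0.5000
7: (205 − 200)²/200 = 25/200 = 0.1250
8: (195 − 200)²/200 = 25/200 = 0.1250
9: (191 − 200)²/200 = 81/200 = 0.4050
10: (213 − 200)²/200 = 169/200 = 0.8450
Sum = 7.150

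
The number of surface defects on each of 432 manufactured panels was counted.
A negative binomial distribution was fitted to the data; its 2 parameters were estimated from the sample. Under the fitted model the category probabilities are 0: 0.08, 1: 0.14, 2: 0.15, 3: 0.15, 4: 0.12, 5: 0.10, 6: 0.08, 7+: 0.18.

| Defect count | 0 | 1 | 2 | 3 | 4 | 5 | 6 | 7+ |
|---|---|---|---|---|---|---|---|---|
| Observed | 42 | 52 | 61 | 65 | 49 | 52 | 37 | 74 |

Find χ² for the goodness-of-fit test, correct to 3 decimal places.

5.316

Expected counts E_i = n·p_i: 432×0.08 = 34.56, 432×0.14 = 60.48, 432×0.15 = 64.8, 432×0.15 = 64.8, 432×0.12 = 51.84, 432×0.10 = 43.2, 432×0.08 = 34.56, 432×0.18 = 77.76.
cat         O        E   (O−E)²/E
0          42    34.56     1.6017
1          52    60.48     1.1890
2          61     64.8     0.2228
3          65     64.8     0.0006
4          49    51.84     0.1556
5          52     43.2     1.7926
6          37    34.56     0.1723
7+         74    77.76     0.1818
Sum = 5.316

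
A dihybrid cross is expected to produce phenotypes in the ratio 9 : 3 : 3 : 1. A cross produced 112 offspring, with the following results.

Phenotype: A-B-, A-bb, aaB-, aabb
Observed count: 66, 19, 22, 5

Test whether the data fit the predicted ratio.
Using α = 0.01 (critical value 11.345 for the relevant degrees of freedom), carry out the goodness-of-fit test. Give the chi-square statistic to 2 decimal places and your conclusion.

0.95; do not reject

Ratio total = 16. Expected counts: 112×9/16 = 63, 112×3/16 = 21, 112×3/16 = 21, 112×1/16 = 7.
A-B-: (66 − 63)²/63 = 9/63 = 0.143
A-bb: (19 − 21)²/21 = 4/21 = 0.190
aaB-: (22 − 21)²/21 = 1/21 = 0.048
aabb: (5 − 7)²/7 = 4/7 = 0.571
Sum = 0.95
df = 3. Since 0.95 < 11.345, we do not reject H₀.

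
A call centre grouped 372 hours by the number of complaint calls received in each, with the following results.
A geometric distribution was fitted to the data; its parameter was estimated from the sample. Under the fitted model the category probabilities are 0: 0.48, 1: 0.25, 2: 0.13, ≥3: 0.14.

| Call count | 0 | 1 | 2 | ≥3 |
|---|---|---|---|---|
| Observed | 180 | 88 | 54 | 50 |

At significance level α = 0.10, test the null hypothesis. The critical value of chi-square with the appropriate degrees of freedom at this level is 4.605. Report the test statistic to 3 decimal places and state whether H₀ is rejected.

1.021; do not reject

Expected counts E_i = n·p_i: 372×0.48 = 178.56, 372×0.25 = 93, 372×0.13 = 48.36, 372×0.14 = 52.08.
χ² = (180−178.56)²/178.56 + (88−93)²/93 + (54−48.36)²/48.36 + (50−52.08)²/52.08
   = 0.0116 + 0.2688 + 0.6578 + 0.0831
Sum = 1.021
df = 2. Since 1.021 < 4.605, we do not reject H₀.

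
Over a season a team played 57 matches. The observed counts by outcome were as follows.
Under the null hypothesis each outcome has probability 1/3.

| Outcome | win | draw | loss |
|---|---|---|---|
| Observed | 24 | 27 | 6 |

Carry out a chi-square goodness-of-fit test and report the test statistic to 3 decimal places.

13.579

Expected count for each of the 3 categories: 57/3 = 19.
χ² = (24−19)²/19 + (27−19)²/19 + (6−19)²/19
   = 1.3158 + 3.3684 + 8.8947
Sum = 13.579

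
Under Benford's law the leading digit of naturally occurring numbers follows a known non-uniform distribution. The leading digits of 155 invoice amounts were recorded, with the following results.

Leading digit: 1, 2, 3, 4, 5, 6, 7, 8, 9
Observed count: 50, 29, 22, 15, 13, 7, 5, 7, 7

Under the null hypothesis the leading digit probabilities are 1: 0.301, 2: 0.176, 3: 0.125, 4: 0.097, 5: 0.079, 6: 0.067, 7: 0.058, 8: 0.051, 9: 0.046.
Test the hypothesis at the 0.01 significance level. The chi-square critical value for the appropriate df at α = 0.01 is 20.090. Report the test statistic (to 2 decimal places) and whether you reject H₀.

Expected counts E_i = n·p_i: 155×0.301 = 46.655, 155×0.176 = 27.28, 155×0.125 = 19.375, 155×0.097 = 15.035, 155×0.079 = 12.245, 155×0.067 = 10.385, 155×0.058 = 8.99, 155×0.051 = 7.905, 155×0.046 = 7.13.
cat         O        E   (O−E)²/E
1          50   46.655      0.240
2          29    27.28      0.108
3          22   19.375      0.356
4          15   15.035      0.000
5          13   12.245      0.047
6           7   10.385      1.103
7           5     8.99      1.771
8           7    7.905      0.104
9           7     7.13      0.002
Sum = 3.73
df = 8. Since 3.73 < 20.090, we do not reject H₀.

3.73; do not reject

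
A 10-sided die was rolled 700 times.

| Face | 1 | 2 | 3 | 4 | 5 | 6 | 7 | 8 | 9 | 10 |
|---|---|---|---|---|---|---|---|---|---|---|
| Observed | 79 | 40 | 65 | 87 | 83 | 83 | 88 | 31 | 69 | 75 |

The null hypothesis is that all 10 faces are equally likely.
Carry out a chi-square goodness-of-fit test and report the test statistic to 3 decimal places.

Under H₀ each category has probability 1/10, so each expected count is 700/10 = 70.
1: (79 − 70)²/70 = 81/70 = 1.1571
2: (40 − 70)²/70 = 900/70 = 12.8571
3: (65 − 70)²/70 = 25/70 = 0.3571
4: (87 − 70)²/70 = 289/70 = 4.1286
5: (83 − 70)²/70 = 169/70 = 2.4143
6: (83 − 70)²/70 = 169/70 = 2.4143
7: (88 − 70)²/70 = 324/70 = 4.6286
8: (31 − 70)²/70 = 1521/70 = 21.7286
9: (69 − 70)²/70 = 1/70 = 0.0143
10: (75 − 70)²/70 = 25/70 = 0.3571
Sum = 50.057

50.057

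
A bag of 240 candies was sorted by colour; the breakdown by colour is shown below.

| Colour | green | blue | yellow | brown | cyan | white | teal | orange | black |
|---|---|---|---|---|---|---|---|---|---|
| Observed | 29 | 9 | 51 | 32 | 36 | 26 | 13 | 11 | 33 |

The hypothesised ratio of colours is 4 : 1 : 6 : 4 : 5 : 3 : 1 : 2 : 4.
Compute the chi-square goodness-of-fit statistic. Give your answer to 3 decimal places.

Ratio total = 30. Expected counts: 240×4/30 = 32, 240×1/30 = 8, 240×6/30 = 48, 240×4/30 = 32, 240×5/30 = 40, 240×3/30 = 24, 240×1/30 = 8, 240×2/30 = 16, 240×4/30 = 32.
green: (29 − 32)²/32 = 9/32 = 0.2813
blue: (9 − 8)²/8 = 1/8 = 0.1250
yellow: (51 − 48)²/48 = 9/48 = 0.1875
brown: (32 − 32)²/32 = 0/32 = 0.0000
cyan: (36 − 40)²/40 = 16/40 = 0.4000
white: (26 − 24)²/24 = 4/24 = 0.1667
teal: (13 − 8)²/8 = 25/8 = 3.1250
orange: (11 − 16)²/16 = 25/16 = 1.5625
black: (33 − 32)²/32 = 1/32 = 0.0313
Sum = 5.879

5.879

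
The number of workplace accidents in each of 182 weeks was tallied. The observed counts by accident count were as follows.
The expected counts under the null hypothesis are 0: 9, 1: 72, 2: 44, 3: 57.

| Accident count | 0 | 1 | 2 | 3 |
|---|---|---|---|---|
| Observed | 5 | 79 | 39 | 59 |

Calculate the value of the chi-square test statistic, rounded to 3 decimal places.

3.097

χ² = (5−9)²/9 + (79−72)²/72 + (39−44)²/44 + (59−57)²/57
   = 1.7778 + 0.6806 + 0.5682 + 0.0702
Sum = 3.097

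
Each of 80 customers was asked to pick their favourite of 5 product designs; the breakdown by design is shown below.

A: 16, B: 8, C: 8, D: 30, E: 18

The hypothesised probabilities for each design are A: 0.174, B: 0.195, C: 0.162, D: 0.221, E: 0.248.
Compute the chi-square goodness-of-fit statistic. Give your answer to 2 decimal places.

Expected counts E_i = n·p_i: 80×0.174 = 13.92, 80×0.195 = 15.6, 80×0.162 = 12.96, 80×0.221 = 17.68, 80×0.248 = 19.84.
cat         O        E   (O−E)²/E
A          16    13.92      0.311
B           8     15.6      3.703
C           8    12.96      1.898
D          30    17.68      8.585
E          18    19.84      0.171
Sum = 14.67

14.67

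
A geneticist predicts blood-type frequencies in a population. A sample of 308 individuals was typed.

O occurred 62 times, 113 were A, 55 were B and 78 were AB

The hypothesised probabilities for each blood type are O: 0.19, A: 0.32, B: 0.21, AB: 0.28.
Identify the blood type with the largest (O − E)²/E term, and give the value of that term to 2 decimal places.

A, 2.12

Expected counts E_i = n·p_i: 308×0.19 = 58.52, 308×0.32 = 98.56, 308×0.21 = 64.68, 308×0.28 = 86.24.
χ² = (62−58.52)²/58.52 + (113−98.56)²/98.56 + (55−64.68)²/64.68 + (78−86.24)²/86.24
   = 0.207 + 2.116 + 1.449 + 0.787
The largest term is for A: 2.12.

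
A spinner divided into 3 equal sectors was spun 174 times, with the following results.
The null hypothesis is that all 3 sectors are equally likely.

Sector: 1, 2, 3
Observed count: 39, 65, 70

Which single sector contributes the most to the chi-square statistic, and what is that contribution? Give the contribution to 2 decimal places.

Expected count for each of the 3 categories: 174/3 = 58.
χ² = (39−58)²/58 + (65−58)²/58 + (70−58)²/58
   = 6.224 + 0.845 + 2.483
The largest term is for 1: 6.22.

1, 6.22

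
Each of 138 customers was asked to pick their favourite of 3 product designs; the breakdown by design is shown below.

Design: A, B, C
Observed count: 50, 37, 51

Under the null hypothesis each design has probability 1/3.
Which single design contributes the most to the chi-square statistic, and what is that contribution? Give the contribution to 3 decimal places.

Expected count for each of the 3 categories: 138/3 = 46.
χ² = (50−46)²/46 + (37−46)²/46 + (51−46)²/46
   = 0.3478 + 1.7609 + 0.5435
The largest term is for B: 1.761.

B, 1.761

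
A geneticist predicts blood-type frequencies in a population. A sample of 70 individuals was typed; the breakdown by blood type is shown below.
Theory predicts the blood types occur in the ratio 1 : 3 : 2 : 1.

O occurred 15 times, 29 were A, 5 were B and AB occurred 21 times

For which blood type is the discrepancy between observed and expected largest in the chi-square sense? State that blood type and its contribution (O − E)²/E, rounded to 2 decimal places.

Ratio total = 7. Expected counts: 70×1/7 = 10, 70×3/7 = 30, 70×2/7 = 20, 70×1/7 = 10.
O: (15 − 10)²/10 = 25/10 = 2.500
A: (29 − 30)²/30 = 1/30 = 0.033
B: (5 − 20)²/20 = 225/20 = 11.250
AB: (21 − 10)²/10 = 121/10 = 12.100
The largest term is for AB: 12.10.

AB, 12.10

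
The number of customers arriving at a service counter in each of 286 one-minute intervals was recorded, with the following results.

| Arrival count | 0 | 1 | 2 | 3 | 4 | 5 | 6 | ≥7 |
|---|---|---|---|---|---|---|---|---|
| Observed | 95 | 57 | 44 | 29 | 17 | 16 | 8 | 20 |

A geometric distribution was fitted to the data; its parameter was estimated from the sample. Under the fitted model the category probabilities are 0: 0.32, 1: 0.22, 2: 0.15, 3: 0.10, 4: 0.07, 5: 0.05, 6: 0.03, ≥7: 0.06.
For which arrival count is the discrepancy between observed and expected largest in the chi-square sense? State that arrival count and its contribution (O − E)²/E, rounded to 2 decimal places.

Expected counts E_i = n·p_i: 286×0.32 = 91.52, 286×0.22 = 62.92, 286×0.15 = 42.9, 286×0.10 = 28.6, 286×0.07 = 20.02, 286×0.05 = 14.3, 286×0.03 = 8.58, 286×0.06 = 17.16.
χ² = (95−91.52)²/91.52 + (57−62.92)²/62.92 + (44−42.9)²/42.9 + (29−28.6)²/28.6 + (17−20.02)²/20.02 + (16−14.3)²/14.3 + (8−8.58)²/8.58 + (20−17.16)²/17.16
   = 0.132 + 0.557 + 0.028 + 0.006 + 0.456 + 0.202 + 0.039 + 0.470
The largest term is for 1: 0.56.

1, 0.56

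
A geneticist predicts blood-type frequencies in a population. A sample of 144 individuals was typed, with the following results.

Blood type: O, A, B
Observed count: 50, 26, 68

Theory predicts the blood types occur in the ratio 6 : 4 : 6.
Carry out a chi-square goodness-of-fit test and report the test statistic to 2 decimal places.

6.70

Ratio total = 16. Expected counts: 144×6/16 = 54, 144×4/16 = 36, 144×6/16 = 54.
cat         O        E   (O−E)²/E
O          50       54      0.296
A          26       36      2.778
B          68       54      3.630
Sum = 6.70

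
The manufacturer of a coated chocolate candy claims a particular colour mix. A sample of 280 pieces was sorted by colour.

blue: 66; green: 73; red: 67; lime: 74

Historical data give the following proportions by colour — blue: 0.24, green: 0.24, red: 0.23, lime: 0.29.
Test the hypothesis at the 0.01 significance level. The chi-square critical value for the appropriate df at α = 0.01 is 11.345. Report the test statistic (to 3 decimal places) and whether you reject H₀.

1.265; do not reject

Expected counts E_i = n·p_i: 280×0.24 = 67.2, 280×0.24 = 67.2, 280×0.23 = 64.4, 280×0.29 = 81.2.
χ² = (66−67.2)²/67.2 + (73−67.2)²/67.2 + (67−64.4)²/64.4 + (74−81.2)²/81.2
   = 0.0214 + 0.5006 + 0.1050 + 0.6384
Sum = 1.265
df = 3. Since 1.265 < 11.345, we do not reject H₀.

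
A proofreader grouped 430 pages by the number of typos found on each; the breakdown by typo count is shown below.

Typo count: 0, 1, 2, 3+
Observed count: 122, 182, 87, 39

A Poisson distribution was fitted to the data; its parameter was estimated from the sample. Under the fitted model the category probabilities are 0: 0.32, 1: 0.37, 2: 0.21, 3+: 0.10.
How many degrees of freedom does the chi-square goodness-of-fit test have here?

There are k = 4 categories and 1 parameter estimated from the data, so df = 4 − 1 − 1 = 2.

2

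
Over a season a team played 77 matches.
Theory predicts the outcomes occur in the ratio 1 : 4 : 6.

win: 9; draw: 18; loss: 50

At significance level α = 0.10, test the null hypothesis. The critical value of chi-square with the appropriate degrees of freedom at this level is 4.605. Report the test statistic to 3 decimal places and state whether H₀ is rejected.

Ratio total = 11. Expected counts: 77×1/11 = 7, 77×4/11 = 28, 77×6/11 = 42.
cat         O        E   (O−E)²/E
win         9        7     0.5714
draw       18       28     3.5714
loss       50       42     1.5238
Sum = 5.667
df = 2. Since 5.667 > 4.605, we reject H₀.

5.667; reject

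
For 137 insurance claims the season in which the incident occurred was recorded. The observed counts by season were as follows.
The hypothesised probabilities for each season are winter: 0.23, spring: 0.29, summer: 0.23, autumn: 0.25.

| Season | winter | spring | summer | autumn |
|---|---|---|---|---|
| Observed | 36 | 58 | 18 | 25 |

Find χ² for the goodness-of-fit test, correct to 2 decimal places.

17.33

Expected counts E_i = n·p_i: 137×0.23 = 31.51, 137×0.29 = 39.73, 137×0.23 = 31.51, 137×0.25 = 34.25.
χ² = (36−31.51)²/31.51 + (58−39.73)²/39.73 + (18−31.51)²/31.51 + (25−34.25)²/34.25
   = 0.640 + 8.402 + 5.792 + 2.498
Sum = 17.33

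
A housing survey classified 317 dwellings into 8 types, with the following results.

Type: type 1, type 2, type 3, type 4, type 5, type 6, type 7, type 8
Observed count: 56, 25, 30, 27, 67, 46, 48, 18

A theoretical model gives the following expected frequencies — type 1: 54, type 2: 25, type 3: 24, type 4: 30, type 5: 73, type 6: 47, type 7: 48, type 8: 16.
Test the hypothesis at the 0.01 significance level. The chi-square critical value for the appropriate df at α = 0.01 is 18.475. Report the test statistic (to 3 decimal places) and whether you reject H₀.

χ² = (56−54)²/54 + (25−25)²/25 + (30−24)²/24 + (27−30)²/30 + (67−73)²/73 + (46−47)²/47 + (48−48)²/48 + (18−16)²/16
   = 0.0741 + 0.0000 + 1.5000 + 0.3000 + 0.4932 + 0.0213 + 0.0000 + 0.2500
Sum = 2.639
df = 7. Since 2.639 < 18.475, we do not reject H₀.

2.639; do not reject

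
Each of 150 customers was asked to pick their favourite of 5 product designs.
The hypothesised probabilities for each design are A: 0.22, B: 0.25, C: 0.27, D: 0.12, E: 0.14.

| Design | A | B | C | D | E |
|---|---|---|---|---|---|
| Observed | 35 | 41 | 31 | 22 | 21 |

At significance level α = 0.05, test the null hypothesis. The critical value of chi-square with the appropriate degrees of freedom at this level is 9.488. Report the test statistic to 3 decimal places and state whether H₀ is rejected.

3.565; do not reject

Expected counts E_i = n·p_i: 150×0.22 = 33, 150×0.25 = 37.5, 150×0.27 = 40.5, 150×0.12 = 18, 150×0.14 = 21.
χ² = (35−33)²/33 + (41−37.5)²/37.5 + (31−40.5)²/40.5 + (22−18)²/18 + (21−21)²/21
   = 0.1212 + 0.3267 + 2.2284 + 0.8889 + 0.0000
Sum = 3.565
df = 4. Since 3.565 < 9.488, we do not reject H₀.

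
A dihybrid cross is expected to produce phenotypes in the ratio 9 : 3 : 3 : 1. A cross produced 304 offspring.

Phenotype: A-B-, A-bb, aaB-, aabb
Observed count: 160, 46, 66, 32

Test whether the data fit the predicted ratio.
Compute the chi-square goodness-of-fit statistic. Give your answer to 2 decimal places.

Ratio total = 16. Expected counts: 304×9/16 = 171, 304×3/16 = 57, 304×3/16 = 57, 304×1/16 = 19.
cat         O        E   (O−E)²/E
A-B-      160      171      0.708
A-bb       46       57      2.123
aaB-       66       57      1.421
aabb       32       19      8.895
Sum = 13.15

13.15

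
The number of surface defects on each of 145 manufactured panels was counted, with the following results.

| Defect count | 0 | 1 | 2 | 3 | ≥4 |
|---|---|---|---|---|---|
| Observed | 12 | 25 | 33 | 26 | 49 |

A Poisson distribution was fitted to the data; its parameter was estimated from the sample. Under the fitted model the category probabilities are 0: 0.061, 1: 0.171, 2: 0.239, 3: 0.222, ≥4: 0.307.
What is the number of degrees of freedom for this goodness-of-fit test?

There are k = 5 categories and 1 parameter estimated from the data, so df = 5 − 1 − 1 = 3.

3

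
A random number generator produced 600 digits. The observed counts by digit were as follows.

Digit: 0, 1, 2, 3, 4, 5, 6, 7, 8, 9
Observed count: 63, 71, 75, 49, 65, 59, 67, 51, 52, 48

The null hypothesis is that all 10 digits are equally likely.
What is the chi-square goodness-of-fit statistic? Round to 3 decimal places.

Under H₀ each category has probability 1/10, so each expected count is 600/10 = 60.
χ² = (63−60)²/60 + (71−60)²/60 + (75−60)²/60 + (49−60)²/60 + (65−60)²/60 + (59−60)²/60 + (67−60)²/60 + (51−60)²/60 + (52−60)²/60 + (48−60)²/60
   = 0.1500 + 2.0167 + 3.7500 + 2.0167 + 0.4167 + 0.0167 + 0.8167 + 1.3500 + 1.0667 + 2.4000
Sum = 14.000

14.000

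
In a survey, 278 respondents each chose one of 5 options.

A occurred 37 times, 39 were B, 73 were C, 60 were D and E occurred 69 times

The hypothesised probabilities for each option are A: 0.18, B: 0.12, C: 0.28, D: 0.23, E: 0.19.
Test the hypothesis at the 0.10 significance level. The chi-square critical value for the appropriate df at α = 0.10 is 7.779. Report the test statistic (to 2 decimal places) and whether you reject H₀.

9.85; reject

Expected counts E_i = n·p_i: 278×0.18 = 50.04, 278×0.12 = 33.36, 278×0.28 = 77.84, 278×0.23 = 63.94, 278×0.19 = 52.82.
A: (37 − 50.04)²/50.04 = 170.0416/50.04 = 3.398
B: (39 − 33.36)²/33.36 = 31.8096/33.36 = 0.954
C: (73 − 77.84)²/77.84 = 23.4256/77.84 = 0.301
D: (60 − 63.94)²/63.94 = 15.5236/63.94 = 0.243
E: (69 − 52.82)²/52.82 = 261.7924/52.82 = 4.956
Sum = 9.85
df = 4. Since 9.85 > 7.779, we reject H₀.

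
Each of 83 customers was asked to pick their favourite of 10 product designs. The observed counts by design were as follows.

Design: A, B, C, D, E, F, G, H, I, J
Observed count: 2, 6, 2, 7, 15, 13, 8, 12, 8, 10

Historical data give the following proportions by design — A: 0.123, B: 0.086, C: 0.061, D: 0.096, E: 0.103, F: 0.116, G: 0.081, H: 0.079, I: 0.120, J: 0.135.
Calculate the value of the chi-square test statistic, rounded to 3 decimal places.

Expected counts E_i = n·p_i: 83×0.123 = 10.209, 83×0.086 = 7.138, 83×0.061 = 5.063, 83×0.096 = 7.968, 83×0.103 = 8.549, 83×0.116 = 9.628, 83×0.081 = 6.723, 83×0.079 = 6.557, 83×0.120 = 9.96, 83×0.135 = 11.205.
χ² = (2−10.209)²/10.209 + (6−7.138)²/7.138 + (2−5.063)²/5.063 + (7−7.968)²/7.968 + (15−8.549)²/8.549 + (13−9.628)²/9.628 + (8−6.723)²/6.723 + (12−6.557)²/6.557 + (8−9.96)²/9.96 + (10−11.205)²/11.205
   = 6.6008 + 0.1814 + 1.8530 + 0.1176 + 4.8679 + 1.1810 + 0.2426 + 4.5183 + 0.3857 + 0.1296
Sum = 20.078

20.078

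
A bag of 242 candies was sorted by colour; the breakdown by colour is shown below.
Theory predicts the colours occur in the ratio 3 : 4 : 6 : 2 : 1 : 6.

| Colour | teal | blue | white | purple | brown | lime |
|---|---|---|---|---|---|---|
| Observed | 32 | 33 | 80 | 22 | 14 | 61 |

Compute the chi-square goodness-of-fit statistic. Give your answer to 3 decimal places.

6.947

Ratio total = 22. Expected counts: 242×3/22 = 33, 242×4/22 = 44, 242×6/22 = 66, 242×2/22 = 22, 242×1/22 = 11, 242×6/22 = 66.
cat         O        E   (O−E)²/E
teal       32       33     0.0303
blue       33       44     2.7500
white      80       66     2.9697
purple     22       22     0.0000
brown      14       11     0.8182
lime       61       66     0.3788
Sum = 6.947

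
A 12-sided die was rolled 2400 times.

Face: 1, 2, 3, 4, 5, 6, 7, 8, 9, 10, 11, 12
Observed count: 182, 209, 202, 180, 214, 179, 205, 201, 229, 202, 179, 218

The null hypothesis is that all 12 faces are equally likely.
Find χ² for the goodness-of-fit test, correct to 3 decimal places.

Under H₀ each category has probability 1/12, so each expected count is 2400/12 = 200.
1: (182 − 200)²/200 = 324/200 = 1.6200
2: (209 − 200)²/200 = 81/200 = 0.4050
3: (202 − 200)²/200 = 4/200 = 0.0200
4: (180 − 200)²/200 = 400/200 = 2.0000
5: (214 − 200)²/200 = 196/200 = 0.9800
6: (179 − 200)²/200 = 441/200 = 2.2050
7: (205 − 200)²/200 = 25/200 = 0.1250
8: (201 − 200)²/200 = 1/200 = 0.0050
9: (229 − 200)²/200 = 841/200 = 4.2050
10: (202 − 200)²/200 = 4/200 = 0.0200
11: (179 − 200)²/200 = 441/200 = 2.2050
12: (218 − 200)²/200 = 324/200 = 1.6200
Sum = 15.410

15.410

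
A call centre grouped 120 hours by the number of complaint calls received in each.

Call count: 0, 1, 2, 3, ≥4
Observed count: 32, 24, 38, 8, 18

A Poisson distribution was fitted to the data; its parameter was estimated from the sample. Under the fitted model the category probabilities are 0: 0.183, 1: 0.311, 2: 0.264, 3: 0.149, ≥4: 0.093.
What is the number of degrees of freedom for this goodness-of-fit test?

There are k = 5 categories and 1 parameter estimated from the data, so df = 5 − 1 − 1 = 3.

3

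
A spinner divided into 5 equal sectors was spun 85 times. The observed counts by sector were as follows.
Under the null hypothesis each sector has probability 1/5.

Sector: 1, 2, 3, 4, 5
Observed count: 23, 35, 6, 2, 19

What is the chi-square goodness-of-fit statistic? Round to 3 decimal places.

Expected count for each of the 5 categories: 85/5 = 17.
1: (23 − 17)²/17 = 36/17 = 2.1176
2: (35 − 17)²/17 = 324/17 = 19.0588
3: (6 − 17)²/17 = 121/17 = 7.1176
4: (2 − 17)²/17 = 225/17 = 13.2353
5: (19 − 17)²/17 = 4/17 = 0.2353
Sum = 41.765

41.765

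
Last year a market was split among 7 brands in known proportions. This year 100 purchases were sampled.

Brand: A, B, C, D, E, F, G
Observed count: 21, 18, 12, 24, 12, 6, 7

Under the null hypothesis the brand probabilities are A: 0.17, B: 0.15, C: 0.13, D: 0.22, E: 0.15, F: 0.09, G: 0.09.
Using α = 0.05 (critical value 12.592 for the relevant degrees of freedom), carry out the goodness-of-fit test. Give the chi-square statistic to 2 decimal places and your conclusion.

Expected counts E_i = n·p_i: 100×0.17 = 17, 100×0.15 = 15, 100×0.13 = 13, 100×0.22 = 22, 100×0.15 = 15, 100×0.09 = 9, 100×0.09 = 9.
A: (21 − 17)²/17 = 16/17 = 0.941
B: (18 − 15)²/15 = 9/15 = 0.600
C: (12 − 13)²/13 = 1/13 = 0.077
D: (24 − 22)²/22 = 4/22 = 0.182
E: (12 − 15)²/15 = 9/15 = 0.600
F: (6 − 9)²/9 = 9/9 = 1.000
G: (7 − 9)²/9 = 4/9 = 0.444
Sum = 3.84
df = 6. Since 3.84 < 12.592, we do not reject H₀.

3.84; do not reject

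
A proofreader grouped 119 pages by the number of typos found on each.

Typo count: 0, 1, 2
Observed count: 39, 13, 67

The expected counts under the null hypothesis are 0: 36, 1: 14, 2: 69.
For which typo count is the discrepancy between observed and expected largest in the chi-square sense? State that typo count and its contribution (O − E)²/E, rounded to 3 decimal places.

χ² = (39−36)²/36 + (13−14)²/14 + (67−69)²/69
   = 0.2500 + 0.0714 + 0.0580
The largest term is for 0: 0.250.

0, 0.250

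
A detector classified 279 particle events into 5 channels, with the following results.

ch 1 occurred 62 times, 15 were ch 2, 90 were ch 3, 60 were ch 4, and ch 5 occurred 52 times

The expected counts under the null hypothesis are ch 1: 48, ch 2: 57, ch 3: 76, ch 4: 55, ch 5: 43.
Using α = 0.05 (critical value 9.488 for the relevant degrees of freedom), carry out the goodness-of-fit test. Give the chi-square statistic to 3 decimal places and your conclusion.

cat         O        E   (O−E)²/E
ch 1       62       48     4.0833
ch 2       15       57    30.9474
ch 3       90       76     2.5789
ch 4       60       55     0.4545
ch 5       52       43     1.8837
Sum = 39.948
df = 4. Since 39.948 > 9.488, we reject H₀.

39.948; reject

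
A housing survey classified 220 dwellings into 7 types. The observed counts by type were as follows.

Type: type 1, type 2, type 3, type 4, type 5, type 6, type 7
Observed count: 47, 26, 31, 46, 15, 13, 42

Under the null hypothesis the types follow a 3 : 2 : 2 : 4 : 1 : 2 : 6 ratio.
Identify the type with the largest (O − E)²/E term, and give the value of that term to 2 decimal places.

Ratio total = 20. Expected counts: 220×3/20 = 33, 220×2/20 = 22, 220×2/20 = 22, 220×4/20 = 44, 220×1/20 = 11, 220×2/20 = 22, 220×6/20 = 66.
cat         O        E   (O−E)²/E
type 1     47       33      5.939
type 2     26       22      0.727
type 3     31       22      3.682
type 4     46       44      0.091
type 5     15       11      1.455
type 6     13       22      3.682
type 7     42       66      8.727
The largest term is for type 7: 8.73.

type 7, 8.73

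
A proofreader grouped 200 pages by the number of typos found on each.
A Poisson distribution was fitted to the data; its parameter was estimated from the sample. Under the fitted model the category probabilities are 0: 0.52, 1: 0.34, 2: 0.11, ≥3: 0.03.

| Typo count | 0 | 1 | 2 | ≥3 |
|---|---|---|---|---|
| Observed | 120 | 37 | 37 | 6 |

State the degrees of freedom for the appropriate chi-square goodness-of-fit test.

2

There are k = 4 categories and 1 parameter estimated from the data, so df = 4 − 1 − 1 = 2.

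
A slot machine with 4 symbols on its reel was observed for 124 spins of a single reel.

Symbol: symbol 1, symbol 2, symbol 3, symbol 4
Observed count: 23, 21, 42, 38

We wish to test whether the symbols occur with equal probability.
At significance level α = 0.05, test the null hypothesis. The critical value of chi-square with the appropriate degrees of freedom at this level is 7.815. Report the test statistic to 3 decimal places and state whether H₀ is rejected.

Under H₀ each category has probability 1/4, so each expected count is 124/4 = 31.
symbol 1: (23 − 31)²/31 = 64/31 = 2.0645
symbol 2: (21 − 31)²/31 = 100/31 = 3.2258
symbol 3: (42 − 31)²/31 = 121/31 = 3.9032
symbol 4: (38 − 31)²/31 = 49/31 = 1.5806
Sum = 10.774
df = 3. Since 10.774 > 7.815, we reject H₀.

10.774; reject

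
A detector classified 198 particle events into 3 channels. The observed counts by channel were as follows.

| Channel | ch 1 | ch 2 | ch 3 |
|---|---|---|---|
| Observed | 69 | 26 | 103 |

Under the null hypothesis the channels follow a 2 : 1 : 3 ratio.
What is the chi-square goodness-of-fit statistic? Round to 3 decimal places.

Ratio total = 6. Expected counts: 198×2/6 = 66, 198×1/6 = 33, 198×3/6 = 99.
ch 1: (69 − 66)²/66 = 9/66 = 0.1364
ch 2: (26 − 33)²/33 = 49/33 = 1.4848
ch 3: (103 − 99)²/99 = 16/99 = 0.1616
Sum = 1.783

1.783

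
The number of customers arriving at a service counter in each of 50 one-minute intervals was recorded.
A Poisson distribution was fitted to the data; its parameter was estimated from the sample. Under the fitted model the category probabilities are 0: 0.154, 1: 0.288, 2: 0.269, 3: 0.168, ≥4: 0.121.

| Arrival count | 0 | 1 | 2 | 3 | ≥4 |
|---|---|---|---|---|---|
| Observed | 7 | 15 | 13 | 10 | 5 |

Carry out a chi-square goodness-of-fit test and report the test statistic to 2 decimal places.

Expected counts E_i = n·p_i: 50×0.154 = 7.7, 50×0.288 = 14.4, 50×0.269 = 13.45, 50×0.168 = 8.4, 50×0.121 = 6.05.
0: (7 − 7.7)²/7.7 = 0.49/7.7 = 0.064
1: (15 − 14.4)²/14.4 = 0.36/14.4 = 0.025
2: (13 − 13.45)²/13.45 = 0.2025/13.45 = 0.015
3: (10 − 8.4)²/8.4 = 2.56/8.4 = 0.305
≥4: (5 − 6.05)²/6.05 = 1.1025/6.05 = 0.182
Sum = 0.59

0.59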